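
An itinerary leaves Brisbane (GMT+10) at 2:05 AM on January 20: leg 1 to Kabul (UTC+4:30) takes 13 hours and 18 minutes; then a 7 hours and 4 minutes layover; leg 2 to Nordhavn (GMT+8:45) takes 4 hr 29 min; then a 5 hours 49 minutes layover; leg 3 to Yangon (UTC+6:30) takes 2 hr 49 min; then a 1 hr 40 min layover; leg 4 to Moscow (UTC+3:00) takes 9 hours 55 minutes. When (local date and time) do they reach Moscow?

4:09 PM on Jan 21

Convert departure to UTC: 2:05 AM − 10:00 = 4:05 PM UTC on Jan 19.
Add 13 hours and 18 minutes leg 1 → 5:23 AM UTC (Jan 20).
Add 7 hours and 4 minutes layover in Kabul → 12:27 PM UTC.
Add 4 hours 29 minutes leg 2 → 4:56 PM UTC.
Add 5 hours 49 minutes layover in Nordhavn → 10:45 PM UTC.
Add 2 hours 49 minutes leg 3 → 1:34 AM UTC (Jan 21).
Add 1 hour and 40 minutes layover in Yangon → 3:14 AM UTC.
Add 9 hours and 55 minutes leg 4 → 1:09 PM UTC.
Moscow is UTC+3:00, so local arrival = 1:09 PM + 3:00 = 4:09 PM on Jan 21.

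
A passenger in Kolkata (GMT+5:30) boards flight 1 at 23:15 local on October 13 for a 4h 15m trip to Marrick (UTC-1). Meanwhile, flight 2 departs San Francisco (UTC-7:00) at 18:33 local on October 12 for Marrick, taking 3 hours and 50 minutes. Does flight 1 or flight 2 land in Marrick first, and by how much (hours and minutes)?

the second, by 16 hours 37 minutes

Flight 1 in UTC: 23:15 − 5:30 = 17:45 on Oct 13.
+4 hours and 15 minutes → arrive 22:00 UTC on Oct 13.
Flight 2 in UTC: 18:33 + 7:00 = 01:33 on Oct 13.
+3 hours 50 minutes → arrive 05:23 UTC on Oct 13.
Flight 2 lands earlier by 16 hours 37 minutes.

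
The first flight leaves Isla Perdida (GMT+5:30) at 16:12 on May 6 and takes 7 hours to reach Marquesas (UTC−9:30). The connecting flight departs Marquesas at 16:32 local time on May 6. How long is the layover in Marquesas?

Convert departure to UTC: 16:12 − 5:30 = 10:42 UTC on May 6.
Add 7 hours flight time → 17:42 UTC.
Marquesas is UTC−9:30, so local arrival = 17:42 − 9:30 = 08:12 on May 6.
Layover = 16:32 − 08:12 = 8 hours 20 minutes.

8 hours 20 minutes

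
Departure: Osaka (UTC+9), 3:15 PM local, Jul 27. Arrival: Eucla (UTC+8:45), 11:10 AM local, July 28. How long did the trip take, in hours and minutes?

Departure in UTC: 3:15 PM − 9:00 = 6:15 AM on Jul 27.
Arrival in UTC: 11:10 AM − 8:45 = 2:25 AM on Jul 28.
Elapsed = 2:25 AM − 6:15 AM (+1 day) = 20 hours 10 minutes.

20 hours 10 minutes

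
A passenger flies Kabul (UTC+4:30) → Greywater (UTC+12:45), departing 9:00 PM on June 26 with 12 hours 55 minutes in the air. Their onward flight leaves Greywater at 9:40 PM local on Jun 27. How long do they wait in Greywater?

3 hours 30 minutes

Convert departure to UTC: 9:00 PM − 4:30 = 4:30 PM UTC on Jun 26.
Add 12 hours and 55 minutes flight time → 5:25 AM UTC (Jun 27).
Greywater is UTC+12:45, so local arrival = 5:25 AM + 12:45 = 6:10 PM on Jun 27.
Layover = 9:40 PM − 6:10 PM = 3 hours 30 minutes.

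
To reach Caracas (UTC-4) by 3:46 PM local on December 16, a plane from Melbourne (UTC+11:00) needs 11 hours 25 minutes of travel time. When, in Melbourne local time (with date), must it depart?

Target arrival in UTC: 3:46 PM + 4:00 = 7:46 PM on Dec 16.
Subtract 11 hours 25 minutes → departure 8:21 AM UTC on Dec 16.
Melbourne is UTC+11:00: 8:21 AM + 11:00 = 7:21 PM on Dec 16.

7:21 PM on Dec 16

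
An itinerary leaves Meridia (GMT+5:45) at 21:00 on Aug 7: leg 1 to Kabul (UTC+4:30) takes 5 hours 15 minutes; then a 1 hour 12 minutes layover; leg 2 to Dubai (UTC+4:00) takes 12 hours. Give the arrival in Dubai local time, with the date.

13:42 on August 8

Convert departure to UTC: 21:00 − 5:45 = 15:15 UTC on Aug 7.
Add 5 hours and 15 minutes leg 1 → 20:30 UTC.
Add 1 hour and 12 minutes layover in Kabul → 21:42 UTC.
Add 12 hours leg 2 → 09:42 UTC (Aug 8).
Dubai is UTC+4:00, so local arrival = 09:42 + 4:00 = 13:42 on Aug 8.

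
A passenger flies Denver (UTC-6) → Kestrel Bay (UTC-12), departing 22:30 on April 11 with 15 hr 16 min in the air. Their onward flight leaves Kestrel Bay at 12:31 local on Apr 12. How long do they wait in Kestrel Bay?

4 hours 45 minutes

Convert departure to UTC: 22:30 + 6:00 = 04:30 UTC on Apr 12.
Add 15 hours 16 minutes flight time → 19:46 UTC.
Kestrel Bay is UTC−12:00, so local arrival = 19:46 − 12:00 = 07:46 on Apr 12.
Layover = 12:31 − 07:46 = 4 hours 45 minutes.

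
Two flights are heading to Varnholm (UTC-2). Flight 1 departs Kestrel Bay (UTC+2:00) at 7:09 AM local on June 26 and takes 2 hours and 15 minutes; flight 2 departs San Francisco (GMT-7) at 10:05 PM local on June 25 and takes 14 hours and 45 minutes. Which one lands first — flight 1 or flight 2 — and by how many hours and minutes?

the first, by 12 hours 26 minutes

Flight 1 in UTC: 7:09 AM − 2:00 = 5:09 AM on Jun 26.
+2 hours and 15 minutes → arrive 7:24 AM UTC on Jun 26.
Flight 2 in UTC: 10:05 PM + 7:00 = 5:05 AM on Jun 26.
+14 hours 45 minutes → arrive 7:50 PM UTC on Jun 26.
Flight 1 lands earlier by 12 hours 26 minutes.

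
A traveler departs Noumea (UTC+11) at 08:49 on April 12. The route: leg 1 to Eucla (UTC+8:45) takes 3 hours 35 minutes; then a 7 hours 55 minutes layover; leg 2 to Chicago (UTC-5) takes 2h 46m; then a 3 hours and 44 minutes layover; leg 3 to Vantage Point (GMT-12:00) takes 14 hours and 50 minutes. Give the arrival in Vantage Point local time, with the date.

18:39 on Apr 12

Convert departure to UTC: 08:49 − 11:00 = 21:49 UTC on Apr 11.
Add 3 hours 35 minutes leg 1 → 01:24 UTC (Apr 12).
Add 7 hours 55 minutes layover in Eucla → 09:19 UTC.
Add 2 hours 46 minutes leg 2 → 12:05 UTC.
Add 3 hours and 44 minutes layover in Chicago → 15:49 UTC.
Add 14 hours 50 minutes leg 3 → 06:39 UTC (Apr 13).
Vantage Point is UTC−12:00, so local arrival = 06:39 − 12:00 = 18:39 on Apr 12.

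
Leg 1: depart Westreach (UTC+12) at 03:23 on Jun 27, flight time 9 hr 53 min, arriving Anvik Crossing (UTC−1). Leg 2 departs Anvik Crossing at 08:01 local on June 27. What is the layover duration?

7 hours 45 minutes

Convert departure to UTC: 03:23 − 12:00 = 15:23 UTC on Jun 26.
Add 9 hours 53 minutes flight time → 01:16 UTC (Jun 27).
Anvik Crossing is UTC−1:00, so local arrival = 01:16 − 1:00 = 00:16 on Jun 27.
Layover = 08:01 − 00:16 = 7 hours 45 minutes.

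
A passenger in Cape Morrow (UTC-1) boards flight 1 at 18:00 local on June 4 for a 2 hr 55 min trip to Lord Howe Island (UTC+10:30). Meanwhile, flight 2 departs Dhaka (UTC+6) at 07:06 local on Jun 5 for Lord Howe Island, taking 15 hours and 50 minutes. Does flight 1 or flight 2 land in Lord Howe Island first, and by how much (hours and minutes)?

Flight 1 in UTC: 18:00 + 1:00 = 19:00 on Jun 4.
+2 hours and 55 minutes → arrive 21:55 UTC on Jun 4.
Flight 2 in UTC: 07:06 − 6:00 = 01:06 on Jun 5.
+15 hours 50 minutes → arrive 16:56 UTC on Jun 5.
Flight 1 lands earlier by 19 hours 1 minute.

the first, by 19 hours 1 minute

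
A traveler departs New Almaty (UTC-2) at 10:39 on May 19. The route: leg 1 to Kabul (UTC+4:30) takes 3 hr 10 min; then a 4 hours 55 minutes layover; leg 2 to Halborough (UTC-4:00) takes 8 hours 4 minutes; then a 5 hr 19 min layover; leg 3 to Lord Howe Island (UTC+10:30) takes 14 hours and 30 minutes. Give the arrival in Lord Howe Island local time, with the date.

11:07 on May 21

Convert departure to UTC: 10:39 + 2:00 = 12:39 UTC on May 19.
Add 3 hours and 10 minutes leg 1 → 15:49 UTC.
Add 4 hours and 55 minutes layover in Kabul → 20:44 UTC.
Add 8 hours and 4 minutes leg 2 → 04:48 UTC (May 20).
Add 5 hours and 19 minutes layover in Halborough → 10:07 UTC.
Add 14 hours and 30 minutes leg 3 → 00:37 UTC (May 21).
Lord Howe Island is UTC+10:30, so local arrival = 00:37 + 10:30 = 11:07 on May 21.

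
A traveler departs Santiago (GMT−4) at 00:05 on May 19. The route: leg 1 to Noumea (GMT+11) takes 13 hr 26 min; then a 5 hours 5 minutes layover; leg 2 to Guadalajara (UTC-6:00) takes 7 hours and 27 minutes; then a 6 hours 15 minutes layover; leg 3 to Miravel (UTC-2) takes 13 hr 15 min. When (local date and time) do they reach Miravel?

23:33 on May 20

Convert departure to UTC: 00:05 + 4:00 = 04:05 UTC on May 19.
Add 13 hours 26 minutes leg 1 → 17:31 UTC.
Add 5 hours and 5 minutes layover in Noumea → 22:36 UTC.
Add 7 hours 27 minutes leg 2 → 06:03 UTC (May 20).
Add 6 hours and 15 minutes layover in Guadalajara → 12:18 UTC.
Add 13 hours and 15 minutes leg 3 → 01:33 UTC (May 21).
Miravel is UTC−2:00, so local arrival = 01:33 − 2:00 = 23:33 on May 20.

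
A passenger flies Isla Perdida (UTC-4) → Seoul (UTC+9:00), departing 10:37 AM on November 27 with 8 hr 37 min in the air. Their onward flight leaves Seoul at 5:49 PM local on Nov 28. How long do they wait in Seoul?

Convert departure to UTC: 10:37 AM + 4:00 = 2:37 PM UTC on Nov 27.
Add 8 hours 37 minutes flight time → 11:14 PM UTC.
Seoul is UTC+9:00, so local arrival = 11:14 PM + 9:00 = 8:14 AM on Nov 28.
Layover = 5:49 PM − 8:14 AM = 9 hours 35 minutes.

9 hours 35 minutes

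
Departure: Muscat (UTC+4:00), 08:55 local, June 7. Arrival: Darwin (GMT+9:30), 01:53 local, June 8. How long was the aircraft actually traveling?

11 hours 28 minutes

Departure in UTC: 08:55 − 4:00 = 04:55 on Jun 7.
Arrival in UTC: 01:53 − 9:30 = 16:23 on Jun 7.
Elapsed = 16:23 − 04:55 = 11 hours 28 minutes.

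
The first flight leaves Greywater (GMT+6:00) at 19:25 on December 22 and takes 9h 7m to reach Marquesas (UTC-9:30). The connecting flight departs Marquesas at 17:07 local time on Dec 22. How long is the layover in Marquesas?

Convert departure to UTC: 19:25 − 6:00 = 13:25 UTC on Dec 22.
Add 9 hours and 7 minutes flight time → 22:32 UTC.
Marquesas is UTC−9:30, so local arrival = 22:32 − 9:30 = 13:02 on Dec 22.
Layover = 17:07 − 13:02 = 4 hours 5 minutes.

4 hours 5 minutes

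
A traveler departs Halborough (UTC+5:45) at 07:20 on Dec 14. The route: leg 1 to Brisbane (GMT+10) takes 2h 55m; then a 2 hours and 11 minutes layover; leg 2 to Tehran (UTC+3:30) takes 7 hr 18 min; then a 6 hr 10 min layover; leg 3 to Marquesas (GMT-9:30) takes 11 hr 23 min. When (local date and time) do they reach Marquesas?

22:02 on Dec 14

Convert departure to UTC: 07:20 − 5:45 = 01:35 UTC on Dec 14.
Add 2 hours and 55 minutes leg 1 → 04:30 UTC.
Add 2 hours 11 minutes layover in Brisbane → 06:41 UTC.
Add 7 hours and 18 minutes leg 2 → 13:59 UTC.
Add 6 hours and 10 minutes layover in Tehran → 20:09 UTC.
Add 11 hours and 23 minutes leg 3 → 07:32 UTC (Dec 15).
Marquesas is UTC−9:30, so local arrival = 07:32 − 9:30 = 22:02 on Dec 14.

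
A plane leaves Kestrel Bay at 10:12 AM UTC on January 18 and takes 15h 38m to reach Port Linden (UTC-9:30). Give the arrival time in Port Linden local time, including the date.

4:20 PM on January 18

Departure is given in UTC: 10:12 AM on Jan 18.
Add 15 hours 38 minutes → 1:50 AM UTC (Jan 19).
Port Linden is UTC−9:30: 1:50 AM − 9:30 = 4:20 PM on Jan 18.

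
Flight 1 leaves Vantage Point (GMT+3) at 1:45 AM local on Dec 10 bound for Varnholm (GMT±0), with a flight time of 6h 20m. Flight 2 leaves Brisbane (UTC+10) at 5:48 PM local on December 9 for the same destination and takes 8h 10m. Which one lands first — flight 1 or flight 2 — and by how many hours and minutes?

the second, by 13 hours 7 minutes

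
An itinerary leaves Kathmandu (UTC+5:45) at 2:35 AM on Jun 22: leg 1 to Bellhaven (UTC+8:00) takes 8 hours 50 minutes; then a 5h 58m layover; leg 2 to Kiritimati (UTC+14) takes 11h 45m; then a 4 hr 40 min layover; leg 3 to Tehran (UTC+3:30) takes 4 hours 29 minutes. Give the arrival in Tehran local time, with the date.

Convert departure to UTC: 2:35 AM − 5:45 = 8:50 PM UTC on Jun 21.
Add 8 hours 50 minutes leg 1 → 5:40 AM UTC (Jun 22).
Add 5 hours 58 minutes layover in Bellhaven → 11:38 AM UTC.
Add 11 hours 45 minutes leg 2 → 11:23 PM UTC.
Add 4 hours 40 minutes layover in Kiritimati → 4:03 AM UTC (Jun 23).
Add 4 hours and 29 minutes leg 3 → 8:32 AM UTC.
Tehran is UTC+3:30, so local arrival = 8:32 AM + 3:30 = 12:02 PM on Jun 23.

12:02 PM on Jun 23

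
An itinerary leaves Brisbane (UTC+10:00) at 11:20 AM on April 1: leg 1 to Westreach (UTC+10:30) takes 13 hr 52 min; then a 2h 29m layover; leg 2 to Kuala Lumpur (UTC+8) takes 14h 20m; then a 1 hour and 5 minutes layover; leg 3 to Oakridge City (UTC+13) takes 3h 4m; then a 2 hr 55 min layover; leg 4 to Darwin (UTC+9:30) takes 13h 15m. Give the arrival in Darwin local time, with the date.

1:50 PM on Apr 3

Convert departure to UTC: 11:20 AM − 10:00 = 1:20 AM UTC on Apr 1.
Add 13 hours and 52 minutes leg 1 → 3:12 PM UTC.
Add 2 hours and 29 minutes layover in Westreach → 5:41 PM UTC.
Add 14 hours 20 minutes leg 2 → 8:01 AM UTC (Apr 2).
Add 1 hour and 5 minutes layover in Kuala Lumpur → 9:06 AM UTC.
Add 3 hours 4 minutes leg 3 → 12:10 PM UTC.
Add 2 hours and 55 minutes layover in Oakridge City → 3:05 PM UTC.
Add 13 hours and 15 minutes leg 4 → 4:20 AM UTC (Apr 3).
Darwin is UTC+9:30, so local arrival = 4:20 AM + 9:30 = 1:50 PM on Apr 3.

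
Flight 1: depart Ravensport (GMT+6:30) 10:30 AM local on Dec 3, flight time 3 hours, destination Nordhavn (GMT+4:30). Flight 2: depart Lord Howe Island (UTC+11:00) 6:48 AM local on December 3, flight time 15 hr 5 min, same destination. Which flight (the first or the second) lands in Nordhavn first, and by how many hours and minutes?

the first, by 3 hours 53 minutes

Flight 1 in UTC: 10:30 AM − 6:30 = 4:00 AM on Dec 3.
+3 hours → arrive 7:00 AM UTC on Dec 3.
Flight 2 in UTC: 6:48 AM − 11:00 = 7:48 PM on Dec 2.
+15 hours 5 minutes → arrive 10:53 AM UTC on Dec 3.
Flight 1 lands earlier by 3 hours 53 minutes.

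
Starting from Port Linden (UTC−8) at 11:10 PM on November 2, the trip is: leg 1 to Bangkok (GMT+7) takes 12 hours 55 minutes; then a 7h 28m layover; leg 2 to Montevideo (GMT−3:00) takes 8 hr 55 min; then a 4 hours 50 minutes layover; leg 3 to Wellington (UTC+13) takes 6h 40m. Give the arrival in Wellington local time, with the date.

12:58 PM on November 5

Convert departure to UTC: 11:10 PM + 8:00 = 7:10 AM UTC on Nov 3.
Add 12 hours and 55 minutes leg 1 → 8:05 PM UTC.
Add 7 hours and 28 minutes layover in Bangkok → 3:33 AM UTC (Nov 4).
Add 8 hours and 55 minutes leg 2 → 12:28 PM UTC.
Add 4 hours and 50 minutes layover in Montevideo → 5:18 PM UTC.
Add 6 hours 40 minutes leg 3 → 11:58 PM UTC.
Wellington is UTC+13:00, so local arrival = 11:58 PM + 13:00 = 12:58 PM on Nov 5.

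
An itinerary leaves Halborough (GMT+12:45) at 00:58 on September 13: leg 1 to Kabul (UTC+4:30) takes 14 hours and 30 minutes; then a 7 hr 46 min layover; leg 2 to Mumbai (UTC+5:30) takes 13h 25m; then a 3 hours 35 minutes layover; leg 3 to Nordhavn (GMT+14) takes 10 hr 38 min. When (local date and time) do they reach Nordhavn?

04:07 on September 15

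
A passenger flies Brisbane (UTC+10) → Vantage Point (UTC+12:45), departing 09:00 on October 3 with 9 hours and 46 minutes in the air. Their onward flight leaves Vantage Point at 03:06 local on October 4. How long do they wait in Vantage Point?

5 hours 35 minutes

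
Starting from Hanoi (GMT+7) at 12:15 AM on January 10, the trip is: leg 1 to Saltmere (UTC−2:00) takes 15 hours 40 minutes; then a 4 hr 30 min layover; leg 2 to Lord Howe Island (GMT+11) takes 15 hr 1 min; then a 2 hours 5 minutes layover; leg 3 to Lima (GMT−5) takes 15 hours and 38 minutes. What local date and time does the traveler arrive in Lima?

5:09 PM on January 11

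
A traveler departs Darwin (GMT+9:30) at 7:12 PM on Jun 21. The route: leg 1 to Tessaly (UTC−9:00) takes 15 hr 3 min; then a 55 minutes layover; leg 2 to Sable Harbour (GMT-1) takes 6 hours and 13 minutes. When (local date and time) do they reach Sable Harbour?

Convert departure to UTC: 7:12 PM − 9:30 = 9:42 AM UTC on Jun 21.
Add 15 hours and 3 minutes leg 1 → 12:45 AM UTC (Jun 22).
Add 55 minutes layover in Tessaly → 1:40 AM UTC.
Add 6 hours and 13 minutes leg 2 → 7:53 AM UTC.
Sable Harbour is UTC−1:00, so local arrival = 7:53 AM − 1:00 = 6:53 AM on Jun 22.

6:53 AM on Jun 22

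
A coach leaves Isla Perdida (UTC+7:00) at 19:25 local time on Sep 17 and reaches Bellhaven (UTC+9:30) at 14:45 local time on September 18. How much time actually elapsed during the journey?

Bellhaven is 2:30 ahead of Isla Perdida.
Clock-face elapsed time (ignoring zones) is 19 hours 20 minutes.
Actual elapsed = 19 hours 20 minutes − 2:30 = 16 hours 50 minutes.

16 hours 50 minutes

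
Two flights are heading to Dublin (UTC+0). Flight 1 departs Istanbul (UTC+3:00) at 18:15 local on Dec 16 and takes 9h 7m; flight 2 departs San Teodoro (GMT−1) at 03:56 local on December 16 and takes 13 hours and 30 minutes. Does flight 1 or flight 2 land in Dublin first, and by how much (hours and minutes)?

Flight 1 in UTC: 18:15 − 3:00 = 15:15 on Dec 16.
+9 hours 7 minutes → arrive 00:22 UTC on Dec 17.
Flight 2 in UTC: 03:56 + 1:00 = 04:56 on Dec 16.
+13 hours 30 minutes → arrive 18:26 UTC on Dec 16.
Flight 2 lands earlier by 5 hours 56 minutes.

the second, by 5 hours 56 minutes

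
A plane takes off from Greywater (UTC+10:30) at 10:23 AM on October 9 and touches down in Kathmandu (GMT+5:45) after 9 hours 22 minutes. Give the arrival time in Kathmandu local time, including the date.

3:00 PM on Oct 9

Kathmandu is 4:45 behind Greywater.
After 9 hours 22 minutes it is 7:45 PM in Greywater.
Shift by the zone difference: 7:45 PM − 4:45 = 3:00 PM on Oct 9 in Kathmandu.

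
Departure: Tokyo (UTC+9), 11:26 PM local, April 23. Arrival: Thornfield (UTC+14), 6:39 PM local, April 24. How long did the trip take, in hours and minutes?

14 hours 13 minutes

Departure in UTC: 11:26 PM − 9:00 = 2:26 PM on Apr 23.
Arrival in UTC: 6:39 PM − 14:00 = 4:39 AM on Apr 24.
Elapsed = 4:39 AM − 2:26 PM (+1 day) = 14 hours 13 minutes.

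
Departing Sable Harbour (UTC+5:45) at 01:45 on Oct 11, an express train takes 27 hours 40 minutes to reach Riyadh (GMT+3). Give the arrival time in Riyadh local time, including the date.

02:40 on Oct 12

Riyadh is 2:45 behind Sable Harbour.
After 27 hours 40 minutes it is 05:25 (Oct 12) in Sable Harbour.
Shift by the zone difference: 05:25 − 2:45 = 02:40 on Oct 12 in Riyadh.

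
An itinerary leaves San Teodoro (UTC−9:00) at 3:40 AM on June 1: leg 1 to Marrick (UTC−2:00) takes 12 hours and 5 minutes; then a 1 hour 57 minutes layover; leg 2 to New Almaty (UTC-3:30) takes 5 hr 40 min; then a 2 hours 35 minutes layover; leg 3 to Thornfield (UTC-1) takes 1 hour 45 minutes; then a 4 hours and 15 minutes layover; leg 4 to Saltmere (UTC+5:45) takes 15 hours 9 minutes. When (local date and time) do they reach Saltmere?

1:51 PM on June 3

Convert departure to UTC: 3:40 AM + 9:00 = 12:40 PM UTC on Jun 1.
Add 12 hours 5 minutes leg 1 → 12:45 AM UTC (Jun 2).
Add 1 hour and 57 minutes layover in Marrick → 2:42 AM UTC.
Add 5 hours 40 minutes leg 2 → 8:22 AM UTC.
Add 2 hours 35 minutes layover in New Almaty → 10:57 AM UTC.
Add 1 hour and 45 minutes leg 3 → 12:42 PM UTC.
Add 4 hours 15 minutes layover in Thornfield → 4:57 PM UTC.
Add 15 hours 9 minutes leg 4 → 8:06 AM UTC (Jun 3).
Saltmere is UTC+5:45, so local arrival = 8:06 AM + 5:45 = 1:51 PM on Jun 3.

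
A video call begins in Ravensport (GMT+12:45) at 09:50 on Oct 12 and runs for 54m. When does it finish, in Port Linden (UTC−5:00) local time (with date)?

16:59 on Oct 11

Convert start to UTC: 09:50 − 12:45 = 21:05 UTC on Oct 11.
Add 54 minutes duration → 21:59 UTC.
Port Linden is UTC−5:00, so local end time = 21:59 − 5:00 = 16:59 on Oct 11.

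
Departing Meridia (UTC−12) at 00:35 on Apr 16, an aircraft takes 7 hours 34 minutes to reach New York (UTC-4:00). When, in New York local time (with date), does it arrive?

16:09 on April 16

Convert departure to UTC: 00:35 + 12:00 = 12:35 UTC on Apr 16.
Add 7 hours and 34 minutes travel time → 20:09 UTC.
New York is UTC−4:00, so local arrival = 20:09 − 4:00 = 16:09 on Apr 16.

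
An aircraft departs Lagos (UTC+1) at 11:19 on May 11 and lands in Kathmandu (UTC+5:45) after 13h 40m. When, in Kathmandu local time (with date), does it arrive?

05:44 on May 12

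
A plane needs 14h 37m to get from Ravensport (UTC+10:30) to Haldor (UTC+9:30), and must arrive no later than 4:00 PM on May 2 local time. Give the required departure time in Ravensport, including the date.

2:23 AM on May 2

Target arrival in UTC: 4:00 PM − 9:30 = 6:30 AM on May 2.
Subtract 14 hours 37 minutes → departure 3:53 PM UTC on May 1.
Ravensport is UTC+10:30: 3:53 PM + 10:30 = 2:23 AM on May 2.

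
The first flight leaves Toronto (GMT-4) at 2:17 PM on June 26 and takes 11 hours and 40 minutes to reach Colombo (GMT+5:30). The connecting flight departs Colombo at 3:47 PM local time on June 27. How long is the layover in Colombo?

Convert departure to UTC: 2:17 PM + 4:00 = 6:17 PM UTC on Jun 26.
Add 11 hours 40 minutes flight time → 5:57 AM UTC (Jun 27).
Colombo is UTC+5:30, so local arrival = 5:57 AM + 5:30 = 11:27 AM on Jun 27.
Layover = 3:47 PM − 11:27 AM = 4 hours 20 minutes.

4 hours 20 minutes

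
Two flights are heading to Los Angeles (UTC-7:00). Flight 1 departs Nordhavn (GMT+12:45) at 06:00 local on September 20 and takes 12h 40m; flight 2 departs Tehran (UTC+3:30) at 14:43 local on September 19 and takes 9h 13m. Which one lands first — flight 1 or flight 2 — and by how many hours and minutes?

Flight 1 in UTC: 06:00 − 12:45 = 17:15 on Sep 19.
+12 hours and 40 minutes → arrive 05:55 UTC on Sep 20.
Flight 2 in UTC: 14:43 − 3:30 = 11:13 on Sep 19.
+9 hours 13 minutes → arrive 20:26 UTC on Sep 19.
Flight 2 lands earlier by 9 hours 29 minutes.

the second, by 9 hours 29 minutes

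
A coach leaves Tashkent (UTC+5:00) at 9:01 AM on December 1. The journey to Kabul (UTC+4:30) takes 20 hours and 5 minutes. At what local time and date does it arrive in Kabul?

4:36 AM on December 2

Convert departure to UTC: 9:01 AM − 5:00 = 4:01 AM UTC on Dec 1.
Add 20 hours 5 minutes travel time → 12:06 AM UTC (Dec 2).
Kabul is UTC+4:30, so local arrival = 12:06 AM + 4:30 = 4:36 AM on Dec 2.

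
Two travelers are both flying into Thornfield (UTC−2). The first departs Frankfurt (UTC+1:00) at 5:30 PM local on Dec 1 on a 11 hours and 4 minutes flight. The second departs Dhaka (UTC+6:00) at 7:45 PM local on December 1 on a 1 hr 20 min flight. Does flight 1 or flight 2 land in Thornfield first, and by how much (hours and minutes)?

Flight 1 in UTC: 5:30 PM − 1:00 = 4:30 PM on Dec 1.
+11 hours 4 minutes → arrive 3:34 AM UTC on Dec 2.
Flight 2 in UTC: 7:45 PM − 6:00 = 1:45 PM on Dec 1.
+1 hour 20 minutes → arrive 3:05 PM UTC on Dec 1.
Flight 2 lands earlier by 12 hours 29 minutes.

the second, by 12 hours 29 minutes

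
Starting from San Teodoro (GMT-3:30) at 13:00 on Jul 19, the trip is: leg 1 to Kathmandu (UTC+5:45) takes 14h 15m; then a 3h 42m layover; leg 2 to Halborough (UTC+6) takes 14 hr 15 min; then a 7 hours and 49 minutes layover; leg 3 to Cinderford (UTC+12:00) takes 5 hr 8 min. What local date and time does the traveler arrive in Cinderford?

01:39 on July 22

Convert departure to UTC: 13:00 + 3:30 = 16:30 UTC on Jul 19.
Add 14 hours and 15 minutes leg 1 → 06:45 UTC (Jul 20).
Add 3 hours 42 minutes layover in Kathmandu → 10:27 UTC.
Add 14 hours and 15 minutes leg 2 → 00:42 UTC (Jul 21).
Add 7 hours 49 minutes layover in Halborough → 08:31 UTC.
Add 5 hours 8 minutes leg 3 → 13:39 UTC.
Cinderford is UTC+12:00, so local arrival = 13:39 + 12:00 = 01:39 on Jul 22.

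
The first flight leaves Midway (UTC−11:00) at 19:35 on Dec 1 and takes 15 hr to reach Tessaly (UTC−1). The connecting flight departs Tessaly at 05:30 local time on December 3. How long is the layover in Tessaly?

Convert departure to UTC: 19:35 + 11:00 = 06:35 UTC on Dec 2.
Add 15 hours flight time → 21:35 UTC.
Tessaly is UTC−1:00, so local arrival = 21:35 − 1:00 = 20:35 on Dec 2.
Layover = 05:30 − 20:35 (+1 day) = 8 hours 55 minutes.

8 hours 55 minutes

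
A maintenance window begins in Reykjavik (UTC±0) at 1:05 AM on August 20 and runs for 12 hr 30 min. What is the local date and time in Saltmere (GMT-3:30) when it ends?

10:05 AM on Aug 20

Reykjavik is at UTC+0, so start is already 1:05 AM UTC on Aug 20.
Add 12 hours and 30 minutes duration → 1:35 PM UTC.
Saltmere is UTC−3:30, so local end time = 1:35 PM − 3:30 = 10:05 AM on Aug 20.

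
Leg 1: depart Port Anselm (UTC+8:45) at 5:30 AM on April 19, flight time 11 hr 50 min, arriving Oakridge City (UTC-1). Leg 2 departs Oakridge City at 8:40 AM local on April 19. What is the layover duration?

1 hour 5 minutes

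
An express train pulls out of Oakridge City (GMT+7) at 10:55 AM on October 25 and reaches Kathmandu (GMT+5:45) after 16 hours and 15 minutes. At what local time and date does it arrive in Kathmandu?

Convert departure to UTC: 10:55 AM − 7:00 = 3:55 AM UTC on Oct 25.
Add 16 hours and 15 minutes travel time → 8:10 PM UTC.
Kathmandu is UTC+5:45, so local arrival = 8:10 PM + 5:45 = 1:55 AM on Oct 26.

1:55 AM on October 26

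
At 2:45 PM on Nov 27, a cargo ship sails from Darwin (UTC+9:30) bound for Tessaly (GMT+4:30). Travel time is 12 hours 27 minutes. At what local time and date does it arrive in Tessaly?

10:12 PM on November 27

Tessaly is 5:00 behind Darwin.
After 12 hours and 27 minutes it is 3:12 AM (Nov 28) in Darwin.
Shift by the zone difference: 3:12 AM − 5:00 = 10:12 PM on Nov 27 in Tessaly.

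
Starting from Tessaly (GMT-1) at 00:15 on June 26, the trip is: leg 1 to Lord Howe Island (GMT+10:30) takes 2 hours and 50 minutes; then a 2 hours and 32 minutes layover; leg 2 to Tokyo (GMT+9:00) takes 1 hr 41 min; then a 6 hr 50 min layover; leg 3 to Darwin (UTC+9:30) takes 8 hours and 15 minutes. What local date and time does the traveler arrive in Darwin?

08:53 on Jun 27

Convert departure to UTC: 00:15 + 1:00 = 01:15 UTC on Jun 26.
Add 2 hours and 50 minutes leg 1 → 04:05 UTC.
Add 2 hours 32 minutes layover in Lord Howe Island → 06:37 UTC.
Add 1 hour 41 minutes leg 2 → 08:18 UTC.
Add 6 hours 50 minutes layover in Tokyo → 15:08 UTC.
Add 8 hours 15 minutes leg 3 → 23:23 UTC.
Darwin is UTC+9:30, so local arrival = 23:23 + 9:30 = 08:53 on Jun 27.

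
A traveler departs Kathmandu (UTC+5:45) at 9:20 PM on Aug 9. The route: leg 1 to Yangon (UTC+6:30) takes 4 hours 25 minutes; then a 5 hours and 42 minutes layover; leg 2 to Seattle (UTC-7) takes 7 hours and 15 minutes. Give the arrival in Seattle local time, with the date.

1:57 AM on Aug 10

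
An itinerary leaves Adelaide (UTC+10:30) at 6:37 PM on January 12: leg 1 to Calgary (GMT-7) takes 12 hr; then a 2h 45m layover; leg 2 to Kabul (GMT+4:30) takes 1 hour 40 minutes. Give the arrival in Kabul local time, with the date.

Convert departure to UTC: 6:37 PM − 10:30 = 8:07 AM UTC on Jan 12.
Add 12 hours leg 1 → 8:07 PM UTC.
Add 2 hours 45 minutes layover in Calgary → 10:52 PM UTC.
Add 1 hour 40 minutes leg 2 → 12:32 AM UTC (Jan 13).
Kabul is UTC+4:30, so local arrival = 12:32 AM + 4:30 = 5:02 AM on Jan 13.

5:02 AM on January 13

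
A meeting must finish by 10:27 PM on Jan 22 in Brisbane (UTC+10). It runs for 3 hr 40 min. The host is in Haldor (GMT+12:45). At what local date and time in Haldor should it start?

Target end time in UTC: 10:27 PM − 10:00 = 12:27 PM on Jan 22.
Subtract 3 hours and 40 minutes → start 8:47 AM UTC on Jan 22.
Haldor is UTC+12:45: 8:47 AM + 12:45 = 9:32 PM on Jan 22.

9:32 PM on January 22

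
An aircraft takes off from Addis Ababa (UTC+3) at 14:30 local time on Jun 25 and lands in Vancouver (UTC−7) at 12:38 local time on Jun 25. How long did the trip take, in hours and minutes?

Departure in UTC: 14:30 − 3:00 = 11:30 on Jun 25.
Arrival in UTC: 12:38 + 7:00 = 19:38 on Jun 25.
Elapsed = 19:38 − 11:30 = 8 hours 8 minutes.

8 hours 8 minutes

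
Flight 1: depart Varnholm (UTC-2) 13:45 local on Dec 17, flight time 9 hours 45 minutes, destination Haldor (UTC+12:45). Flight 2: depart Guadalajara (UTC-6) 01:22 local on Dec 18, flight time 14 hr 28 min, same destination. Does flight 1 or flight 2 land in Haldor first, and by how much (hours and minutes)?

Flight 1 in UTC: 13:45 + 2:00 = 15:45 on Dec 17.
+9 hours and 45 minutes → arrive 01:30 UTC on Dec 18.
Flight 2 in UTC: 01:22 + 6:00 = 07:22 on Dec 18.
+14 hours 28 minutes → arrive 21:50 UTC on Dec 18.
Flight 1 lands earlier by 20 hours 20 minutes.

the first, by 20 hours 20 minutes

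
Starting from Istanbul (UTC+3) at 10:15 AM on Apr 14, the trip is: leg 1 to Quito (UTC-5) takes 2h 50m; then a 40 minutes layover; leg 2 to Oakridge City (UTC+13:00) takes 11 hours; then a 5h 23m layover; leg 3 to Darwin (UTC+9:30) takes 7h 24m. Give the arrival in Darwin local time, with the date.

8:02 PM on April 15

Convert departure to UTC: 10:15 AM − 3:00 = 7:15 AM UTC on Apr 14.
Add 2 hours and 50 minutes leg 1 → 10:05 AM UTC.
Add 40 minutes layover in Quito → 10:45 AM UTC.
Add 11 hours leg 2 → 9:45 PM UTC.
Add 5 hours 23 minutes layover in Oakridge City → 3:08 AM UTC (Apr 15).
Add 7 hours and 24 minutes leg 3 → 10:32 AM UTC.
Darwin is UTC+9:30, so local arrival = 10:32 AM + 9:30 = 8:02 PM on Apr 15.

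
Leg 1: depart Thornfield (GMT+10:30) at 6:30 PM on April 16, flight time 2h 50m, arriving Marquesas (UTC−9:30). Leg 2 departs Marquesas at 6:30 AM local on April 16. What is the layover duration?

Convert departure to UTC: 6:30 PM − 10:30 = 8:00 AM UTC on Apr 16.
Add 2 hours and 50 minutes flight time → 10:50 AM UTC.
Marquesas is UTC−9:30, so local arrival = 10:50 AM − 9:30 = 1:20 AM on Apr 16.
Layover = 6:30 AM − 1:20 AM = 5 hours 10 minutes.

5 hours 10 minutes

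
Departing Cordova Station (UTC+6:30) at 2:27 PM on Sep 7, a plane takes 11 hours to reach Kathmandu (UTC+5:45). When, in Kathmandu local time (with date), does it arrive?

Convert departure to UTC: 2:27 PM − 6:30 = 7:57 AM UTC on Sep 7.
Add 11 hours travel time → 6:57 PM UTC.
Kathmandu is UTC+5:45, so local arrival = 6:57 PM + 5:45 = 12:42 AM on Sep 8.

12:42 AM on Sep 8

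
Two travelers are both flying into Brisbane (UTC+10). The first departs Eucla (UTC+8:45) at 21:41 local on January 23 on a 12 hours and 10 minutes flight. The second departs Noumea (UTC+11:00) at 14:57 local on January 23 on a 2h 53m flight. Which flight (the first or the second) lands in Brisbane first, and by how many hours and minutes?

the second, by 18 hours 16 minutes

Flight 1 in UTC: 21:41 − 8:45 = 12:56 on Jan 23.
+12 hours 10 minutes → arrive 01:06 UTC on Jan 24.
Flight 2 in UTC: 14:57 − 11:00 = 03:57 on Jan 23.
+2 hours and 53 minutes → arrive 06:50 UTC on Jan 23.
Flight 2 lands earlier by 18 hours 16 minutes.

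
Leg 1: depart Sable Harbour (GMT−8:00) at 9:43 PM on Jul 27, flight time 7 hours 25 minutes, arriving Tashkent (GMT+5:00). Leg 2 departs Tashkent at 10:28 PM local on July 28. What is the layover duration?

Convert departure to UTC: 9:43 PM + 8:00 = 5:43 AM UTC on Jul 28.
Add 7 hours 25 minutes flight time → 1:08 PM UTC.
Tashkent is UTC+5:00, so local arrival = 1:08 PM + 5:00 = 6:08 PM on Jul 28.
Layover = 10:28 PM − 6:08 PM = 4 hours 20 minutes.

4 hours 20 minutes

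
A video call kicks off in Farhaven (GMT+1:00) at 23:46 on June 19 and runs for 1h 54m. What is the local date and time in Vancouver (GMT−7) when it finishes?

Convert start to UTC: 23:46 − 1:00 = 22:46 UTC on Jun 19.
Add 1 hour 54 minutes duration → 00:40 UTC (Jun 20).
Vancouver is UTC−7:00, so local end time = 00:40 − 7:00 = 17:40 on Jun 19.

17:40 on Jun 19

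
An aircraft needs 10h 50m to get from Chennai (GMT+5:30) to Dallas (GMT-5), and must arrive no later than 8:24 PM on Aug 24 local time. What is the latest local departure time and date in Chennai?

8:04 PM on Aug 24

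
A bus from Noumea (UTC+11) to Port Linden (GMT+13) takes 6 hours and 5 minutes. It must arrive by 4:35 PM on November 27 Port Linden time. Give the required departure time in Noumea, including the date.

8:30 AM on November 27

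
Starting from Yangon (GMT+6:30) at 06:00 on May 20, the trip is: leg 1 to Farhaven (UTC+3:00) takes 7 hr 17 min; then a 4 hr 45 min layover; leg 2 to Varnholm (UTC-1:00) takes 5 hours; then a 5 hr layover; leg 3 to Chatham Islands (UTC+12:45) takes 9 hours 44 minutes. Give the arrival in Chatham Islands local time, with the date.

20:01 on May 21

Convert departure to UTC: 06:00 − 6:30 = 23:30 UTC on May 19.
Add 7 hours 17 minutes leg 1 → 06:47 UTC (May 20).
Add 4 hours and 45 minutes layover in Farhaven → 11:32 UTC.
Add 5 hours leg 2 → 16:32 UTC.
Add 5 hours layover in Varnholm → 21:32 UTC.
Add 9 hours and 44 minutes leg 3 → 07:16 UTC (May 21).
Chatham Islands is UTC+12:45, so local arrival = 07:16 + 12:45 = 20:01 on May 21.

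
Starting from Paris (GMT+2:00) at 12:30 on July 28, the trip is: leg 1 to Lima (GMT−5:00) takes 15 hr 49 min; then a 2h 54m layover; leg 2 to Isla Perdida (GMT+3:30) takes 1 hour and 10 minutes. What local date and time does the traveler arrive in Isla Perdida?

09:53 on July 29

Convert departure to UTC: 12:30 − 2:00 = 10:30 UTC on Jul 28.
Add 15 hours and 49 minutes leg 1 → 02:19 UTC (Jul 29).
Add 2 hours and 54 minutes layover in Lima → 05:13 UTC.
Add 1 hour and 10 minutes leg 2 → 06:23 UTC.
Isla Perdida is UTC+3:30, so local arrival = 06:23 + 3:30 = 09:53 on Jul 29.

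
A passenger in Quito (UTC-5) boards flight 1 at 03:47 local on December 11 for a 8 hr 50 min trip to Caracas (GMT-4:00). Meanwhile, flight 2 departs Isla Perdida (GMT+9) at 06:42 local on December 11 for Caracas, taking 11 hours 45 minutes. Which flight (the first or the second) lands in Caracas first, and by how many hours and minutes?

Flight 1 in UTC: 03:47 + 5:00 = 08:47 on Dec 11.
+8 hours 50 minutes → arrive 17:37 UTC on Dec 11.
Flight 2 in UTC: 06:42 − 9:00 = 21:42 on Dec 10.
+11 hours and 45 minutes → arrive 09:27 UTC on Dec 11.
Flight 2 lands earlier by 8 hours 10 minutes.

the second, by 8 hours 10 minutes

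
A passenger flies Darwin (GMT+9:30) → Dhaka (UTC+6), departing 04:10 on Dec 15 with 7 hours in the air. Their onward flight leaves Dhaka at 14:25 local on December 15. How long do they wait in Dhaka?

6 hours 45 minutes

Convert departure to UTC: 04:10 − 9:30 = 18:40 UTC on Dec 14.
Add 7 hours flight time → 01:40 UTC (Dec 15).
Dhaka is UTC+6:00, so local arrival = 01:40 + 6:00 = 07:40 on Dec 15.
Layover = 14:25 − 07:40 = 6 hours 45 minutes.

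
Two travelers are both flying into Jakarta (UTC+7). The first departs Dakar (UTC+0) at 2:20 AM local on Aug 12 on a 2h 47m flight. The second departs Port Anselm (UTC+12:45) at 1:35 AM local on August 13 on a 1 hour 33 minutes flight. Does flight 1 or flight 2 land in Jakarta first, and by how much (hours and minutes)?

the first, by 9 hours 16 minutes

Flight 1 departs at 2:20 AM UTC (Aug 12).
+2 hours and 47 minutes → arrive 5:07 AM UTC on Aug 12.
Flight 2 in UTC: 1:35 AM − 12:45 = 12:50 PM on Aug 12.
+1 hour and 33 minutes → arrive 2:23 PM UTC on Aug 12.
Flight 1 lands earlier by 9 hours 16 minutes.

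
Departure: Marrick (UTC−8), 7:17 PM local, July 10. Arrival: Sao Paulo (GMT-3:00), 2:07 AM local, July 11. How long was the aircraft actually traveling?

Departure in UTC: 7:17 PM + 8:00 = 3:17 AM on Jul 11.
Arrival in UTC: 2:07 AM + 3:00 = 5:07 AM on Jul 11.
Elapsed = 5:07 AM − 3:17 AM = 1 hour 50 minutes.

1 hour 50 minutes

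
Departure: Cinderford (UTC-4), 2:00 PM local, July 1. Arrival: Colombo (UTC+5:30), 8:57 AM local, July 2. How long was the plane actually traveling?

Departure in UTC: 2:00 PM + 4:00 = 6:00 PM on Jul 1.
Arrival in UTC: 8:57 AM − 5:30 = 3:27 AM on Jul 2.
Elapsed = 3:27 AM − 6:00 PM (+1 day) = 9 hours 27 minutes.

9 hours 27 minutes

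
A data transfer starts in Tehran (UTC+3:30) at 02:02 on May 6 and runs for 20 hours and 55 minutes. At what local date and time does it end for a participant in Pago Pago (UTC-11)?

08:27 on May 6

Convert start to UTC: 02:02 − 3:30 = 22:32 UTC on May 5.
Add 20 hours and 55 minutes duration → 19:27 UTC (May 6).
Pago Pago is UTC−11:00, so local end time = 19:27 − 11:00 = 08:27 on May 6.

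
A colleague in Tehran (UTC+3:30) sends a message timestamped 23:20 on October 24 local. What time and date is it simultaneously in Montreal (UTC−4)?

Montreal is 7:30 behind Tehran.
Shift by the zone difference: 23:20 − 7:30 = 15:50 on Oct 24 in Montreal.

15:50 on Oct 24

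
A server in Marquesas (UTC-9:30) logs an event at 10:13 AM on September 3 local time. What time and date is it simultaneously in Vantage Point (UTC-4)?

3:43 PM on Sep 3

Vantage Point is 5:30 ahead of Marquesas.
Shift by the zone difference: 10:13 AM + 5:30 = 3:43 PM on Sep 3 in Vantage Point.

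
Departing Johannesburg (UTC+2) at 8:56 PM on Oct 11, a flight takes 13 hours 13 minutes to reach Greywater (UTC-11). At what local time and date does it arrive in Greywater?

Convert departure to UTC: 8:56 PM − 2:00 = 6:56 PM UTC on Oct 11.
Add 13 hours 13 minutes travel time → 8:09 AM UTC (Oct 12).
Greywater is UTC−11:00, so local arrival = 8:09 AM − 11:00 = 9:09 PM on Oct 11.

9:09 PM on October 11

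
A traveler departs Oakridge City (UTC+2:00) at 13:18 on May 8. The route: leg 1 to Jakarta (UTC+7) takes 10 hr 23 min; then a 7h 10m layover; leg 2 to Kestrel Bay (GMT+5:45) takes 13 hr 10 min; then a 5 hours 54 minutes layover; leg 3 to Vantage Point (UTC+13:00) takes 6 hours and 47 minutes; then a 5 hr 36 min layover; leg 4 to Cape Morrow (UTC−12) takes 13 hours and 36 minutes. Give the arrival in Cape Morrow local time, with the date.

13:54 on May 10

Convert departure to UTC: 13:18 − 2:00 = 11:18 UTC on May 8.
Add 10 hours 23 minutes leg 1 → 21:41 UTC.
Add 7 hours 10 minutes layover in Jakarta → 04:51 UTC (May 9).
Add 13 hours 10 minutes leg 2 → 18:01 UTC.
Add 5 hours 54 minutes layover in Kestrel Bay → 23:55 UTC.
Add 6 hours 47 minutes leg 3 → 06:42 UTC (May 10).
Add 5 hours 36 minutes layover in Vantage Point → 12:18 UTC.
Add 13 hours 36 minutes leg 4 → 01:54 UTC (May 11).
Cape Morrow is UTC−12:00, so local arrival = 01:54 − 12:00 = 13:54 on May 10.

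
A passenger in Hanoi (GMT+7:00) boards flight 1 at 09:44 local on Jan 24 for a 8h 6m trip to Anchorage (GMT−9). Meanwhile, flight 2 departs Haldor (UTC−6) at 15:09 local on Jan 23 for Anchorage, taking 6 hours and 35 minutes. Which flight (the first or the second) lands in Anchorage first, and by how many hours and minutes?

Flight 1 in UTC: 09:44 − 7:00 = 02:44 on Jan 24.
+8 hours 6 minutes → arrive 10:50 UTC on Jan 24.
Flight 2 in UTC: 15:09 + 6:00 = 21:09 on Jan 23.
+6 hours 35 minutes → arrive 03:44 UTC on Jan 24.
Flight 2 lands earlier by 7 hours 6 minutes.

the second, by 7 hours 6 minutes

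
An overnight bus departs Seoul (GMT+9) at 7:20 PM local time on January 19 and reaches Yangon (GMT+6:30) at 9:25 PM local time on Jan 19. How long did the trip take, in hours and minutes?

Yangon is 2:30 behind Seoul.
Clock-face elapsed time (ignoring zones) is 2 hours 5 minutes.
Actual elapsed = 2 hours 5 minutes + 2:30 = 4 hours 35 minutes.

4 hours 35 minutes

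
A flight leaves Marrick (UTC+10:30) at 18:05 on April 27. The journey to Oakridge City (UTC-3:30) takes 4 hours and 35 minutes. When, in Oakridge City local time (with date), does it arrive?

Oakridge City is 14:00 behind Marrick.
After 4 hours and 35 minutes it is 22:40 in Marrick.
Shift by the zone difference: 22:40 − 14:00 = 08:40 on Apr 27 in Oakridge City.

08:40 on April 27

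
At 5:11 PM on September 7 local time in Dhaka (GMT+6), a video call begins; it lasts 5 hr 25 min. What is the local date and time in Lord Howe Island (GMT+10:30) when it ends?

3:06 AM on Sep 8

Convert start to UTC: 5:11 PM − 6:00 = 11:11 AM UTC on Sep 7.
Add 5 hours and 25 minutes duration → 4:36 PM UTC.
Lord Howe Island is UTC+10:30, so local end time = 4:36 PM + 10:30 = 3:06 AM on Sep 8.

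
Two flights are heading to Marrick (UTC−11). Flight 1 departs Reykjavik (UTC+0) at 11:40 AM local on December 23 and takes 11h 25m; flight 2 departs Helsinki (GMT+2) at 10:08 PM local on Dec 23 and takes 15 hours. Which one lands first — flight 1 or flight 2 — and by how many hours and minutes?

the first, by 12 hours 3 minutes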